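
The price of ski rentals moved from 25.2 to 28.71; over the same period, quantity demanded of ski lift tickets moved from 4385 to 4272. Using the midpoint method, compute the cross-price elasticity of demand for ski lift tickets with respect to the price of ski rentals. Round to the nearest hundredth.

-0.20

%ΔQ_x = (4272 − 4385)/[(4385+4272)/2] = -113/4328.5 ≈ -0.0261.
%ΔP_y = (28.71 − 25.2)/[(25.2+28.71)/2] ≈ 0.1302.
E_xy = -0.0261/0.1302 ≈ -0.20.
E_xy < 0, so ski lift tickets and ski rentals are complements.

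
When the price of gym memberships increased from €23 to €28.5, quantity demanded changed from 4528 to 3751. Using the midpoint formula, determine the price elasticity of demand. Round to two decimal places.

%Δq = (3751 − 4528)/[(4528 + 3751)/2] = -777/4139.5 ≈ -0.1877.
%ΔP = (28.5 − 23)/[(23 + 28.5)/2] = 5.5/25.75 ≈ 0.2136.
Arc elasticity E = %Δq/%ΔP ≈ -0.1877/0.2136 ≈ -0.88.
|E| < 1: demand is inelastic over this range.

-0.88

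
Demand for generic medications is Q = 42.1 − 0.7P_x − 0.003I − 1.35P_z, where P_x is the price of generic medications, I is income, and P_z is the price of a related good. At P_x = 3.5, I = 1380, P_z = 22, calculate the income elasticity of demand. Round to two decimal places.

-0.71

Q = 42.1 − 0.7(3.5) − 0.003(1380) − 1.35(22) = 42.1 − 2.45 − 4.14 − 29.7 = 5.81.
∂Q/∂I = −0.003, so E_I = -0.003·(1380/5.81) ≈ -0.71.
E_I < 0: inferior good.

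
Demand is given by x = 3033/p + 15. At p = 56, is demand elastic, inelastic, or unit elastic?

At p = 56, x = 69.1607.
dx/dp = −3033/p² = −0.9672.
Point elasticity E = (dx/dp)·(p/x) = -0.9672 × 56/69.1607 ≈ -0.783.
|E| ≈ 0.783 < 1, so demand is inelastic.

inelastic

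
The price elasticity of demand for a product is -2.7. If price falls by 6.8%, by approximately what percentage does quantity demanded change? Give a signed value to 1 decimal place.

%ΔQ ≈ E × %ΔP = (-2.7) × (-6.8%) ≈ 18.4%.

18.4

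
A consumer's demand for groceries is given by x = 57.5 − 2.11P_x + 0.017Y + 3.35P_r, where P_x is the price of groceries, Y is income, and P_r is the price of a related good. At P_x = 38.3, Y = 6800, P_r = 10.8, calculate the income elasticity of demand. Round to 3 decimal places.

Substituting, x = 57.5 − 2.11(38.3) + 0.017(6800) + 3.35(10.8) = 57.5 − 80.813 + 115.6 + 36.18 = 128.467.
∂x/∂Y = +0.017, so E_I = 0.017·(6800/128.467) ≈ 0.900.
E_I ∈ (0,1): normal good (necessity).

0.900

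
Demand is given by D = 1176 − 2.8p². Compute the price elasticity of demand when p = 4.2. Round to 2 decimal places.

At p = 4.2, D = 1126.608.
dD/dp = −2·2.8·p = −23.52.
Point elasticity E = (dD/dp)·(p/D) = -23.52 × 4.2/1126.608 ≈ -0.09.
|E| < 1, so demand is inelastic at this price.

-0.09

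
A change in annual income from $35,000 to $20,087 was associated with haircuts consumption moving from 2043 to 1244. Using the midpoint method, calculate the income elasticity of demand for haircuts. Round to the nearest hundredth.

%ΔQ = (1244 − 2043)/[(2043+1244)/2] = -799/1643.5 ≈ -0.4862.
%ΔM = (20,087 − 35,000)/[(35,000+20,087)/2] = -14913/27543.5 ≈ -0.5414.
E_I = %ΔQ/%ΔM ≈ 0.90.
E_I ∈ (0,1): normal good (necessity).

0.90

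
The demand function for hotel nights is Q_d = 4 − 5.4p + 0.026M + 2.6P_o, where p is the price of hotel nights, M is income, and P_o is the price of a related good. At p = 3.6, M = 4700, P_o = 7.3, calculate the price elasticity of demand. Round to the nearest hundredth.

-0.15

Substituting, Q_d = 4 − 5.4(3.6) + 0.026(4700) + 2.6(7.3) = 4 − 19.44 + 122.2 + 18.98 = 125.74.
∂Q_d/∂p = −5.4, so E_p = (−5.4)·(3.6/125.74) ≈ -0.15.
|E_p| < 1: demand is inelastic.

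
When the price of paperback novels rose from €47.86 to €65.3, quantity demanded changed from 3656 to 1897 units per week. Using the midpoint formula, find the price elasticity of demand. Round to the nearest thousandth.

%ΔQ = (1897 − 3656)/[(3656 + 1897)/2] = -1759/2776.5 ≈ -0.6335.
%ΔP = (65.3 − 47.86)/[(47.86 + 65.3)/2] = 17.44/56.58 ≈ 0.3082.
Arc elasticity E = %ΔQ/%ΔP ≈ -0.6335/0.3082 ≈ -2.055.
|E| > 1: demand is elastic over this range.

-2.055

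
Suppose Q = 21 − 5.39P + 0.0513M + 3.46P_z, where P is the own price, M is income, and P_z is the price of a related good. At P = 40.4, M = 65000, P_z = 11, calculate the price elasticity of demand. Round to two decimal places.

Evaluating quantity at (P, M, P_z) gives Q = 21 − 5.39(40.4) + 0.0513(65000) + 3.46(11) = 21 − 217.756 + 3334.5 + 38.06 = 3175.804.
∂Q/∂P = −5.39, so E_p = (−5.39)·(40.4/3175.804) ≈ -0.07.
|E_p| < 1: demand is inelastic.

-0.07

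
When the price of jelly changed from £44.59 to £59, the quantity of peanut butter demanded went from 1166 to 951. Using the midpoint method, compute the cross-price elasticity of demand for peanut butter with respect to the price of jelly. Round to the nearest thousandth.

%ΔQ_x = (951 − 1166)/[(1166+951)/2] = -215/1058.5 ≈ -0.2031.
%ΔP_y = (59 − 44.59)/[(44.59+59)/2] ≈ 0.2782.
E_xy = -0.2031/0.2782 ≈ -0.730.
E_xy < 0, so peanut butter and jelly are complements.

-0.730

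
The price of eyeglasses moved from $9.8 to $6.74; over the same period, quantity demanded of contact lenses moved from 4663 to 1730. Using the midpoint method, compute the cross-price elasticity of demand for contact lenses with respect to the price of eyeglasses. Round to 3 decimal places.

%ΔQ_x = (1730 − 4663)/[(4663+1730)/2] = -2933/3196.5 ≈ -0.9176.
%ΔP_y = (6.74 − 9.8)/[(9.8+6.74)/2] ≈ -0.3700.
E_xy = -0.9176/-0.3700 ≈ 2.480.
E_xy > 0, so contact lenses and eyeglasses are substitutes.

2.480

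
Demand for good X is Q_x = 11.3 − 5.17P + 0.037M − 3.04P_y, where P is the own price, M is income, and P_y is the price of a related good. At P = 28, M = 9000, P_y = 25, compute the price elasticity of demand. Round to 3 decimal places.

-1.172

Evaluating quantity at (P, M, P_y) gives Q_x = 11.3 − 5.17(28) + 0.037(9000) − 3.04(25) = 11.3 − 144.76 + 333 − 76 = 123.54.
∂Q_x/∂P = −5.17, so E_p = (−5.17)·(28/123.54) ≈ -1.172.
|E_p| > 1: demand is elastic.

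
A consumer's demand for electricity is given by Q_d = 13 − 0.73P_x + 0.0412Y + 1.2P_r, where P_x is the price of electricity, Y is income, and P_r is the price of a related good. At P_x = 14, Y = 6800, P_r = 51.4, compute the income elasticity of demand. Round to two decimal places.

Substituting, Q_d = 13 − 0.73(14) + 0.0412(6800) + 1.2(51.4) = 13 − 10.22 + 280.16 + 61.68 = 344.62.
∂Q_d/∂Y = +0.0412, so E_I = 0.0412·(6800/344.62) ≈ 0.81.
E_I ∈ (0,1): normal good (necessity).

0.81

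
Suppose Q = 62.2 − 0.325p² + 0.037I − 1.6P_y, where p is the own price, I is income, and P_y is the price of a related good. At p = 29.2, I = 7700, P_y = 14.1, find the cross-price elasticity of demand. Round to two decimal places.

-0.48

Q = 62.2 − 0.325(29.2)² + 0.037(7700) − 1.6(14.1) = 62.2 − 277.108 + 284.9 − 22.56 = 47.432.
∂Q/∂P_y = −1.6, so E_xy = -1.6·(14.1/47.432) ≈ -0.48.
E_xy < 0: the goods are complements.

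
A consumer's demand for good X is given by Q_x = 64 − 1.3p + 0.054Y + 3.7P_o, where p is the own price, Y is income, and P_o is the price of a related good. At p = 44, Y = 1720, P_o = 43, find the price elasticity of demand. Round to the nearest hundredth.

-0.22

Evaluating quantity at (p, Y, P_o) gives Q_x = 64 − 1.3(44) + 0.054(1720) + 3.7(43) = 64 − 57.2 + 92.88 + 159.1 = 258.78.
∂Q_x/∂p = −1.3, so E_p = (−1.3)·(44/258.78) ≈ -0.22.
|E_p| < 1: demand is inelastic.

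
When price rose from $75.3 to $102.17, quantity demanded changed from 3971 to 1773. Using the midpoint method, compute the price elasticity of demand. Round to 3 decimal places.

-2.527

%ΔQ = (1773 − 3971)/[(3971 + 1773)/2] = -2198/2872 ≈ -0.7653.
%Δp = (102.17 − 75.3)/[(75.3 + 102.17)/2] = 26.87/88.735 ≈ 0.3028.
Arc elasticity E = %ΔQ/%Δp ≈ -0.7653/0.3028 ≈ -2.527.
|E| > 1: demand is elastic over this range.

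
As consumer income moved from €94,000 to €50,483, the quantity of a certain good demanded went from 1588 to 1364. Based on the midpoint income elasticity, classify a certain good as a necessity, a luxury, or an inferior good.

necessity

%ΔQ = (1364 − 1588)/[(1588+1364)/2] = -224/1476 ≈ -0.1518.
%ΔI = (50,483 − 94,000)/[(94,000+50,483)/2] = -43517/72241.5 ≈ -0.6024.
E_I = %ΔQ/%ΔI ≈ 0.252.
E_I ∈ (0,1): normal good (necessity).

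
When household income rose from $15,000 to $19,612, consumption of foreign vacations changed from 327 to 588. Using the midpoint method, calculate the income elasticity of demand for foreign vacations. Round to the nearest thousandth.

2.141

%ΔQ = (588 − 327)/[(327+588)/2] = 261/457.5 ≈ 0.5705.
%ΔI = (19,612 − 15,000)/[(15,000+19,612)/2] = 4612/17306 ≈ 0.2665.
E_I = %ΔQ/%ΔI ≈ 2.141.
E_I > 1: normal good (luxury).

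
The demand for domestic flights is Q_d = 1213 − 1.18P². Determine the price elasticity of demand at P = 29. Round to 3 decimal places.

At P = 29, Q_d = 220.62.
dQ_d/dP = −2·1.18·P = −68.44.
Point elasticity E = (dQ_d/dP)·(P/Q_d) = -68.44 × 29/220.62 ≈ -8.996.
|E| > 1, so demand is elastic at this price.

-8.996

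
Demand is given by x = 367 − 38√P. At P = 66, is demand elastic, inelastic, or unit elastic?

At P = 66, x = 58.2865.
dx/dP = −38/(2√P) = −38/(2·8.124).
Point elasticity E = (dx/dP)·(P/x) = -2.3387 × 66/58.2865 ≈ -2.648.
|E| ≈ 2.648 > 1, so demand is elastic.

elastic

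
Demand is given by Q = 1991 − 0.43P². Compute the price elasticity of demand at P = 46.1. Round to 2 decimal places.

At P = 46.1, Q = 1077.1597.
dQ/dP = −2·0.43·P = −39.646.
Point elasticity E = (dQ/dP)·(P/Q) = -39.646 × 46.1/1077.1597 ≈ -1.70.
|E| > 1, so demand is elastic at this price.

-1.70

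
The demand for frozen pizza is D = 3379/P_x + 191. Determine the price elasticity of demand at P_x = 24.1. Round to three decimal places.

At P_x = 24.1, D = 331.2075.
dD/dP_x = −3379/P_x² = −5.8177.
Point elasticity E = (dD/dP_x)·(P_x/D) = -5.8177 × 24.1/331.2075 ≈ -0.423.
|E| < 1, so demand is inelastic at this price.

-0.423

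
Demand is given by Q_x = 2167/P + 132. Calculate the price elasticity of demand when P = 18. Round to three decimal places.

At P = 18, Q_x = 252.3889.
dQ_x/dP = −2167/P² = −6.6883.
Point elasticity E = (dQ_x/dP)·(P/Q_x) = -6.6883 × 18/252.3889 ≈ -0.477.
|E| < 1, so demand is inelastic at this price.

-0.477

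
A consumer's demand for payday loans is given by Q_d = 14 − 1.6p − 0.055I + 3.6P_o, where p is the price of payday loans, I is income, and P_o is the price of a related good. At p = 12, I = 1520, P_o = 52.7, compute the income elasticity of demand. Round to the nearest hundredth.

-0.83

Q_d = 14 − 1.6(12) − 0.055(1520) + 3.6(52.7) = 14 − 19.2 − 83.6 + 189.72 = 100.92.
∂Q_d/∂I = −0.055, so E_I = -0.055·(1520/100.92) ≈ -0.83.
E_I < 0: inferior good.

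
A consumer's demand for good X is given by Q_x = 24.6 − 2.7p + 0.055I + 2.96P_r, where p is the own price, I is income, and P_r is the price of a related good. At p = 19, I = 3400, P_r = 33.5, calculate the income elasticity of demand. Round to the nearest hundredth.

0.72

Substituting, Q_x = 24.6 − 2.7(19) + 0.055(3400) + 2.96(33.5) = 24.6 − 51.3 + 187 + 99.16 = 259.46.
∂Q_x/∂I = +0.055, so E_I = 0.055·(3400/259.46) ≈ 0.72.
E_I ∈ (0,1): normal good (necessity).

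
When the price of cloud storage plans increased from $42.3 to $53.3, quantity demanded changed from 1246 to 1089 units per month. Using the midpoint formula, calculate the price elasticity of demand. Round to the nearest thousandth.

-0.584

%ΔQ = (1089 − 1246)/[(1246 + 1089)/2] = -157/1167.5 ≈ -0.1345.
%ΔP = (53.3 − 42.3)/[(42.3 + 53.3)/2] = 11/47.8 ≈ 0.2301.
Arc elasticity E = %ΔQ/%ΔP ≈ -0.1345/0.2301 ≈ -0.584.
|E| < 1: demand is inelastic over this range.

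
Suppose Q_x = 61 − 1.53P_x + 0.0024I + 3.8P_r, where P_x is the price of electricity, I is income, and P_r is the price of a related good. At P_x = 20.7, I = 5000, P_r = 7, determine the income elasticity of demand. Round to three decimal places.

0.177

Evaluating quantity at (P_x, I, P_r) gives Q_x = 61 − 1.53(20.7) + 0.0024(5000) + 3.8(7) = 61 − 31.671 + 12 + 26.6 = 67.929.
∂Q_x/∂I = +0.0024, so E_I = 0.0024·(5000/67.929) ≈ 0.177.
E_I ∈ (0,1): normal good (necessity).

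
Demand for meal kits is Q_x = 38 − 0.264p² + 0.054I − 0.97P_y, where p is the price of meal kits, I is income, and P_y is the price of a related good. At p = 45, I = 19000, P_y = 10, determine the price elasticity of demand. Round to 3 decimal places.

Evaluating quantity at (p, I, P_y) gives Q_x = 38 − 0.264(45)² + 0.054(19000) − 0.97(10) = 38 − 534.6 + 1026 − 9.7 = 519.7.
∂Q_x/∂p = −2·0.264·p = -23.76, so E_p = -23.76·(45/519.7) ≈ -2.057.
|E_p| > 1: demand is elastic.

-2.057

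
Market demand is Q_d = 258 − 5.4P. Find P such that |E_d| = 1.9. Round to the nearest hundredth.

Set −bP/(a − bP) = −1.9 ⇒ bP = 1.9(a − bP) ⇒ bP(1+1.9) = 1.9·a.
P = 1.9·258/(5.4·2.9) ≈ 31.30.

31.30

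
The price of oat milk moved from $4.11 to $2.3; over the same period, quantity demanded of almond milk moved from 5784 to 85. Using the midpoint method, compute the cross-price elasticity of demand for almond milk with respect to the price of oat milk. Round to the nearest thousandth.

3.439

%ΔQ_x = (85 − 5784)/[(5784+85)/2] = -5699/2934.5 ≈ -1.9421.
%ΔP_y = (2.3 − 4.11)/[(4.11+2.3)/2] ≈ -0.5647.
E_xy = -1.9421/-0.5647 ≈ 3.439.
E_xy > 0, so almond milk and oat milk are substitutes.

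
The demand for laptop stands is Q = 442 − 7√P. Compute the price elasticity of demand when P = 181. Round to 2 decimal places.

-0.14

At P = 181, Q = 347.8246.
dQ/dP = −7/(2√P) = −7/(2·13.4536).
Point elasticity E = (dQ/dP)·(P/Q) = -0.2602 × 181/347.8246 ≈ -0.14.
|E| < 1, so demand is inelastic at this price.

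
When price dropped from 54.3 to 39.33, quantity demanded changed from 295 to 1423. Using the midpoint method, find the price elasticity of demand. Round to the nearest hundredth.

%Δq = (1423 − 295)/[(295 + 1423)/2] = 1128/859 ≈ 1.3132.
%Δp = (39.33 − 54.3)/[(54.3 + 39.33)/2] = -14.97/46.815 ≈ -0.3198.
Arc elasticity E = %Δq/%Δp ≈ 1.3132/-0.3198 ≈ -4.11.
|E| > 1: demand is elastic over this range.

-4.11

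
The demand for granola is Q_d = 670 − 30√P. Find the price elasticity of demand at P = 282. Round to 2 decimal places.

At P = 282, Q_d = 166.2143.
dQ_d/dP = −30/(2√P) = −30/(2·16.7929).
Point elasticity E = (dQ_d/dP)·(P/Q_d) = -0.8932 × 282/166.2143 ≈ -1.52.
|E| > 1, so demand is elastic at this price.

-1.52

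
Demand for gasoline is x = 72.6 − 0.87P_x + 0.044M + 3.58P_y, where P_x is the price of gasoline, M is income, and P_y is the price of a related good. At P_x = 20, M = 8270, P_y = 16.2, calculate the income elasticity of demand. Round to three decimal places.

0.763

Evaluating quantity at (P_x, M, P_y) gives x = 72.6 − 0.87(20) + 0.044(8270) + 3.58(16.2) = 72.6 − 17.4 + 363.88 + 57.996 = 477.076.
∂x/∂M = +0.044, so E_I = 0.044·(8270/477.076) ≈ 0.763.
E_I ∈ (0,1): normal good (necessity).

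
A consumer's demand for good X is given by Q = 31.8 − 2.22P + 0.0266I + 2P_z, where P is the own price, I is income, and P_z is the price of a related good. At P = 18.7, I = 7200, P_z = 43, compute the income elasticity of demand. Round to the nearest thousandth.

0.715

Substituting, Q = 31.8 − 2.22(18.7) + 0.0266(7200) + 2(43) = 31.8 − 41.514 + 191.52 + 86 = 267.806.
∂Q/∂I = +0.0266, so E_I = 0.0266·(7200/267.806) ≈ 0.715.
E_I ∈ (0,1): normal good (necessity).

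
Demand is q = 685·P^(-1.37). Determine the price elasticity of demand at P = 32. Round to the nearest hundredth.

For a Cobb–Douglas (constant-elasticity) form q = A·P^α·…, the elasticity with respect to P equals the exponent α at every point.
Here the exponent on P is -1.37, so the price elasticity of demand is -1.37.

-1.37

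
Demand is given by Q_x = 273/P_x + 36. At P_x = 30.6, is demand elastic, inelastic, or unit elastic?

At P_x = 30.6, Q_x = 44.9216.
dQ_x/dP_x = −273/P_x² = −0.2916.
Point elasticity E = (dQ_x/dP_x)·(P_x/Q_x) = -0.2916 × 30.6/44.9216 ≈ -0.199.
|E| ≈ 0.199 < 1, so demand is inelastic.

inelastic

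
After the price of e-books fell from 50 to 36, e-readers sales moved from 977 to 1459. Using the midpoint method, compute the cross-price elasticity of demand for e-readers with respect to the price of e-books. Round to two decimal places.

%ΔQ_x = (1459 − 977)/[(977+1459)/2] = 482/1218 ≈ 0.3957.
%ΔP_y = (36 − 50)/[(50+36)/2] ≈ -0.3256.
E_xy = 0.3957/-0.3256 ≈ -1.22.
E_xy < 0, so e-readers and e-books are complements.

-1.22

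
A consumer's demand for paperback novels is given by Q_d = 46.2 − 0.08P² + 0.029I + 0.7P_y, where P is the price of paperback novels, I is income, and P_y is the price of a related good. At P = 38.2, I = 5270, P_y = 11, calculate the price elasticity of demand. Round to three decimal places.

-2.594

Evaluating quantity at (P, I, P_y) gives Q_d = 46.2 − 0.08(38.2)² + 0.029(5270) + 0.7(11) = 46.2 − 116.7392 + 152.83 + 7.7 = 89.9908.
∂Q_d/∂P = −2·0.08·P = -6.112, so E_p = -6.112·(38.2/89.9908) ≈ -2.594.
|E_p| > 1: demand is elastic.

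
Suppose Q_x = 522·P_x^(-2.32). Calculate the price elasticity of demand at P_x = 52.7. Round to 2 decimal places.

For a Cobb–Douglas (constant-elasticity) form Q_x = A·P_x^α·…, the elasticity with respect to P_x equals the exponent α at every point.
Here the exponent on P_x is -2.32, so the price elasticity of demand is -2.32.

-2.32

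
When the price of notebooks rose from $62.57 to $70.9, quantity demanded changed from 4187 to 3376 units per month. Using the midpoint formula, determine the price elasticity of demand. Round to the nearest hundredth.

%ΔQ = (3376 − 4187)/[(4187 + 3376)/2] = -811/3781.5 ≈ -0.2145.
%Δp = (70.9 − 62.57)/[(62.57 + 70.9)/2] = 8.33/66.735 ≈ 0.1248.
Arc elasticity E = %ΔQ/%Δp ≈ -0.2145/0.1248 ≈ -1.72.
|E| > 1: demand is elastic over this range.

-1.72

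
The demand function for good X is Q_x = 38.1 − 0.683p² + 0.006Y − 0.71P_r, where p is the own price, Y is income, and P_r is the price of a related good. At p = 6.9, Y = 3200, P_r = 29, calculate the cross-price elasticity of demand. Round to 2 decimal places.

Q_x = 38.1 − 0.683(6.9)² + 0.006(3200) − 0.71(29) = 38.1 − 32.5176 + 19.2 − 20.59 = 4.1924.
∂Q_x/∂P_r = −0.71, so E_xy = -0.71·(29/4.1924) ≈ -4.91.
E_xy < 0: the goods are complements.

-4.91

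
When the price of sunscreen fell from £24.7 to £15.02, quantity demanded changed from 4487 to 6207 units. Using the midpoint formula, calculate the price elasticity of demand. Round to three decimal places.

%ΔQ = (6207 − 4487)/[(4487 + 6207)/2] = 1720/5347 ≈ 0.3217.
%Δp = (15.02 − 24.7)/[(24.7 + 15.02)/2] = -9.68/19.86 ≈ -0.4874.
Arc elasticity E = %ΔQ/%Δp ≈ 0.3217/-0.4874 ≈ -0.660.
|E| < 1: demand is inelastic over this range.

-0.660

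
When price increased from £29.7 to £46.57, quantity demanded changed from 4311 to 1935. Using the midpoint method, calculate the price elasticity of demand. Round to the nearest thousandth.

%ΔQ = (1935 − 4311)/[(4311 + 1935)/2] = -2376/3123 ≈ -0.7608.
%Δp = (46.57 − 29.7)/[(29.7 + 46.57)/2] = 16.87/38.135 ≈ 0.4424.
Arc elasticity E = %ΔQ/%Δp ≈ -0.7608/0.4424 ≈ -1.720.
|E| > 1: demand is elastic over this range.

-1.720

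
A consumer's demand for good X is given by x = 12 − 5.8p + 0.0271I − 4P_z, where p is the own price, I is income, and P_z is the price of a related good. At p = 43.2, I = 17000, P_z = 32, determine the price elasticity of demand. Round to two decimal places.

At the given point, x = 12 − 5.8(43.2) + 0.0271(17000) − 4(32) = 12 − 250.56 + 460.7 − 128 = 94.14.
∂x/∂p = −5.8, so E_p = (−5.8)·(43.2/94.14) ≈ -2.66.
|E_p| > 1: demand is elastic.

-2.66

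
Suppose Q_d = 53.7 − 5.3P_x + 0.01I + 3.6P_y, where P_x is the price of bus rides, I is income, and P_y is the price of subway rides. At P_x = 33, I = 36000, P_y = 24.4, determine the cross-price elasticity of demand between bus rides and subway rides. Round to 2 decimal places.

Substituting, Q_d = 53.7 − 5.3(33) + 0.01(36000) + 3.6(24.4) = 53.7 − 174.9 + 360 + 87.84 = 326.64.
∂Q_d/∂P_y = +3.6, so E_xy = 3.6·(24.4/326.64) ≈ 0.27.
E_xy > 0: the goods are substitutes.

0.27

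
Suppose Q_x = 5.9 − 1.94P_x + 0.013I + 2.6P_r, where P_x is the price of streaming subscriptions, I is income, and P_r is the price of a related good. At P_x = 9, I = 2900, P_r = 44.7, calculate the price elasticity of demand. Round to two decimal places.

-0.12

First evaluate Q_x: 5.9 − 1.94(9) + 0.013(2900) + 2.6(44.7) = 5.9 − 17.46 + 37.7 + 116.22 = 142.36.
∂Q_x/∂P_x = −1.94, so E_p = (−1.94)·(9/142.36) ≈ -0.12.
|E_p| < 1: demand is inelastic.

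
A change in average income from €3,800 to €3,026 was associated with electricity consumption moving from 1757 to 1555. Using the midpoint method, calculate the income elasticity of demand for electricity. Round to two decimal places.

0.54

%ΔQ = (1555 − 1757)/[(1757+1555)/2] = -202/1656 ≈ -0.1220.
%ΔY = (3,026 − 3,800)/[(3,800+3,026)/2] = -774/3413 ≈ -0.2268.
E_I = %ΔQ/%ΔY ≈ 0.54.
E_I ∈ (0,1): normal good (necessity).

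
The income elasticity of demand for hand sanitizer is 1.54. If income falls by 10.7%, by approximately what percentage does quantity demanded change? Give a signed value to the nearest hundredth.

-16.48

%ΔQ ≈ E × %ΔI = (1.54) × (-10.7%) ≈ -16.48%.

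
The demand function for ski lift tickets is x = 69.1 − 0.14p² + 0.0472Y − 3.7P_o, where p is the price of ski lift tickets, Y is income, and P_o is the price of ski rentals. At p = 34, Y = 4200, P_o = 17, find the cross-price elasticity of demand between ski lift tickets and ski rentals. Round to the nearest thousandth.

-1.477

At the given point, x = 69.1 − 0.14(34)² + 0.0472(4200) − 3.7(17) = 69.1 − 161.84 + 198.24 − 62.9 = 42.6.
∂x/∂P_o = −3.7, so E_xy = -3.7·(17/42.6) ≈ -1.477.
E_xy < 0: the goods are complements.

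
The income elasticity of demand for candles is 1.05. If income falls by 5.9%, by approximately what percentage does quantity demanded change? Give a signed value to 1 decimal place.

-6.2

%ΔQ ≈ E × %ΔI = (1.05) × (-5.9%) ≈ -6.2%.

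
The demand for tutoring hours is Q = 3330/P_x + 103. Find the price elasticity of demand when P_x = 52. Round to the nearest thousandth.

-0.383

At P_x = 52, Q = 167.0385.
dQ/dP_x = −3330/P_x² = −1.2315.
Point elasticity E = (dQ/dP_x)·(P_x/Q) = -1.2315 × 52/167.0385 ≈ -0.383.
|E| < 1, so demand is inelastic at this price.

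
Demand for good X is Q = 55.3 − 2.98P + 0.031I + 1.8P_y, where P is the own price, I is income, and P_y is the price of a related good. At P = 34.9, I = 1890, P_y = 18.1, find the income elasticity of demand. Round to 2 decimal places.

Q = 55.3 − 2.98(34.9) + 0.031(1890) + 1.8(18.1) = 55.3 − 104.002 + 58.59 + 32.58 = 42.468.
∂Q/∂I = +0.031, so E_I = 0.031·(1890/42.468) ≈ 1.38.
E_I > 1: normal good (luxury).

1.38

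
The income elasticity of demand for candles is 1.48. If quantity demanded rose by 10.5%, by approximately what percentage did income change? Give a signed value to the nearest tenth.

7.1

%ΔQ ≈ E × %ΔI ⇒ %ΔI = %ΔQ / E = (10.5%)/(1.48) ≈ 7.1%.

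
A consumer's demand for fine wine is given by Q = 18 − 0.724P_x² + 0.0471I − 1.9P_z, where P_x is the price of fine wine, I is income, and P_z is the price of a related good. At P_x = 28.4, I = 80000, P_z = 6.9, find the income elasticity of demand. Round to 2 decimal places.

1.18

Evaluating quantity at (P_x, I, P_z) gives Q = 18 − 0.724(28.4)² + 0.0471(80000) − 1.9(6.9) = 18 − 583.9494 + 3768 − 13.11 = 3188.9406.
∂Q/∂I = +0.0471, so E_I = 0.0471·(80000/3188.9406) ≈ 1.18.
E_I > 1: normal good (luxury).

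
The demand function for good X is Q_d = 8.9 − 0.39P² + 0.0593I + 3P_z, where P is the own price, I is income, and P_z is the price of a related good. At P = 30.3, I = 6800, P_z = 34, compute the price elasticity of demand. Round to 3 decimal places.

-4.588

Q_d = 8.9 − 0.39(30.3)² + 0.0593(6800) + 3(34) = 8.9 − 358.0551 + 403.24 + 102 = 156.0849.
∂Q_d/∂P = −2·0.39·P = -23.634, so E_p = -23.634·(30.3/156.0849) ≈ -4.588.
|E_p| > 1: demand is elastic.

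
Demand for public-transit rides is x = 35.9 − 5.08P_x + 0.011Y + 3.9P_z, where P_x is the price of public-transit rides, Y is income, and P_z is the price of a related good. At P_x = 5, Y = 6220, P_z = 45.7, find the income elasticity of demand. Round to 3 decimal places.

At the given point, x = 35.9 − 5.08(5) + 0.011(6220) + 3.9(45.7) = 35.9 − 25.4 + 68.42 + 178.23 = 257.15.
∂x/∂Y = +0.011, so E_I = 0.011·(6220/257.15) ≈ 0.266.
E_I ∈ (0,1): normal good (necessity).

0.266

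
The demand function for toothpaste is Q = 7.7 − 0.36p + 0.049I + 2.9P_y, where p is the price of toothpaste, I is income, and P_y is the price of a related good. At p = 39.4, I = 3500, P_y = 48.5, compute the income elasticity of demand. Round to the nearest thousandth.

Evaluating quantity at (p, I, P_y) gives Q = 7.7 − 0.36(39.4) + 0.049(3500) + 2.9(48.5) = 7.7 − 14.184 + 171.5 + 140.65 = 305.666.
∂Q/∂I = +0.049, so E_I = 0.049·(3500/305.666) ≈ 0.561.
E_I ∈ (0,1): normal good (necessity).

0.561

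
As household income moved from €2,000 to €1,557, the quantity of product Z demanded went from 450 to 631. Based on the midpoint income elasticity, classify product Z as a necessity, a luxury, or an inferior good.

inferior

%ΔQ = (631 − 450)/[(450+631)/2] = 181/540.5 ≈ 0.3349.
%ΔI = (1,557 − 2,000)/[(2,000+1,557)/2] = -443/1778.5 ≈ -0.2491.
E_I = %ΔQ/%ΔI ≈ -1.344.
E_I < 0: inferior good.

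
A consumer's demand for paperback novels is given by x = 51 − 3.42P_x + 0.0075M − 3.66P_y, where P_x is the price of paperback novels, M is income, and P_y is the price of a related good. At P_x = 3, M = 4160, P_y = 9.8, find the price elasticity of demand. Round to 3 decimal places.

-0.284

Evaluating quantity at (P_x, M, P_y) gives x = 51 − 3.42(3) + 0.0075(4160) − 3.66(9.8) = 51 − 10.26 + 31.2 − 35.868 = 36.072.
∂x/∂P_x = −3.42, so E_p = (−3.42)·(3/36.072) ≈ -0.284.
|E_p| < 1: demand is inelastic.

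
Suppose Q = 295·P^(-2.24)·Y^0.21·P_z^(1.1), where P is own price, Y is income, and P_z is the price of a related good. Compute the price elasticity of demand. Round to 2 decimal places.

-2.24

For a Cobb–Douglas (constant-elasticity) form Q = A·P^α·…, the elasticity with respect to P equals the exponent α at every point.
Here the exponent on P is -2.24, so the price elasticity of demand is -2.24.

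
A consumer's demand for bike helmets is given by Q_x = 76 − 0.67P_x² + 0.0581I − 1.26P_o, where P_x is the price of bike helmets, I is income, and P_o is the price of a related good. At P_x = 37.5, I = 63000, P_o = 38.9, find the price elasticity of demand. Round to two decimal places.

-0.69

Q_x = 76 − 0.67(37.5)² + 0.0581(63000) − 1.26(38.9) = 76 − 942.1875 + 3660.3 − 49.014 = 2745.0985.
∂Q_x/∂P_x = −2·0.67·P_x = -50.25, so E_p = -50.25·(37.5/2745.0985) ≈ -0.69.
|E_p| < 1: demand is inelastic.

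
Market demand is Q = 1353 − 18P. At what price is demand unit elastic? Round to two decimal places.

For linear demand Q = a − bP, E = −bP/(a − bP). |E| = 1 ⇒ bP = a − bP ⇒ P = a/(2b).
P = 1353/(2·18) ≈ 37.58.

37.58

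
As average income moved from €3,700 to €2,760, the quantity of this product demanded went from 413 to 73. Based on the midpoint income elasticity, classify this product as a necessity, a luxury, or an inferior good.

%ΔQ = (73 − 413)/[(413+73)/2] = -340/243 ≈ -1.3992.
%ΔM = (2,760 − 3,700)/[(3,700+2,760)/2] = -940/3230 ≈ -0.2910.
E_I = %ΔQ/%ΔM ≈ 4.808.
E_I > 1: normal good (luxury).

luxury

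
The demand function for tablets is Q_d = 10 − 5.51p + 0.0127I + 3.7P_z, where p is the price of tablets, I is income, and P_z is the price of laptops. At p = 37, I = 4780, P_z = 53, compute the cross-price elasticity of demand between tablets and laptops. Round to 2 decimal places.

Q_d = 10 − 5.51(37) + 0.0127(4780) + 3.7(53) = 10 − 203.87 + 60.706 + 196.1 = 62.936.
∂Q_d/∂P_z = +3.7, so E_xy = 3.7·(53/62.936) ≈ 3.12.
E_xy > 0: the goods are substitutes.

3.12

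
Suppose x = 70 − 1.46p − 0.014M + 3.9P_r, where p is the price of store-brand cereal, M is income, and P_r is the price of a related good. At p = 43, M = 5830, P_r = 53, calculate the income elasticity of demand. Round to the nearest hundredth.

x = 70 − 1.46(43) − 0.014(5830) + 3.9(53) = 70 − 62.78 − 81.62 + 206.7 = 132.3.
∂x/∂M = −0.014, so E_I = -0.014·(5830/132.3) ≈ -0.62.
E_I < 0: inferior good.

-0.62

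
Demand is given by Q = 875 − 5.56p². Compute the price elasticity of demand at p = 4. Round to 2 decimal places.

At p = 4, Q = 786.04.
dQ/dp = −2·5.56·p = −44.48.
Point elasticity E = (dQ/dp)·(p/Q) = -44.48 × 4/786.04 ≈ -0.23.
|E| < 1, so demand is inelastic at this price.

-0.23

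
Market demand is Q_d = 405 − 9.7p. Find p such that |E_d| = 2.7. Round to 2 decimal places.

Set −bp/(a − bp) = −2.7 ⇒ bp = 2.7(a − bp) ⇒ bp(1+2.7) = 2.7·a.
p = 2.7·405/(9.7·3.7) ≈ 30.47.

30.47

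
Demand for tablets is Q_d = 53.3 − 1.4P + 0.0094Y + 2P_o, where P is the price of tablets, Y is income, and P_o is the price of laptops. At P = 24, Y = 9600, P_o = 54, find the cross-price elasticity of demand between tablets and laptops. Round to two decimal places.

First evaluate Q_d: 53.3 − 1.4(24) + 0.0094(9600) + 2(54) = 53.3 − 33.6 + 90.24 + 108 = 217.94.
∂Q_d/∂P_o = +2, so E_xy = 2·(54/217.94) ≈ 0.50.
E_xy > 0: the goods are substitutes.

0.50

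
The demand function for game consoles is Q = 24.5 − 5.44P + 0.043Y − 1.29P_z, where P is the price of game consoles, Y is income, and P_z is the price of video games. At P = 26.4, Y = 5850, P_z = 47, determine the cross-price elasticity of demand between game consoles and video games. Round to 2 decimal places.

-0.84

First evaluate Q: 24.5 − 5.44(26.4) + 0.043(5850) − 1.29(47) = 24.5 − 143.616 + 251.55 − 60.63 = 71.804.
∂Q/∂P_z = −1.29, so E_xy = -1.29·(47/71.804) ≈ -0.84.
E_xy < 0: the goods are complements.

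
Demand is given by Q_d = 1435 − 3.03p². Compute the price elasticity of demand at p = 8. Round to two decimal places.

-0.31

At p = 8, Q_d = 1241.08.
dQ_d/dp = −2·3.03·p = −48.48.
Point elasticity E = (dQ_d/dp)·(p/Q_d) = -48.48 × 8/1241.08 ≈ -0.31.
|E| < 1, so demand is inelastic at this price.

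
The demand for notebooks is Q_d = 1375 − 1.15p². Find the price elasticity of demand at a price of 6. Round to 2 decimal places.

At p = 6, Q_d = 1333.6.
dQ_d/dp = −2·1.15·p = −13.8.
Point elasticity E = (dQ_d/dp)·(p/Q_d) = -13.8 × 6/1333.6 ≈ -0.06.
|E| < 1, so demand is inelastic at this price.

-0.06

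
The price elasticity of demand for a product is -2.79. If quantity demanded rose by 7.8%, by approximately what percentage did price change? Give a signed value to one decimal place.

-2.8

%ΔQ ≈ E × %ΔP ⇒ %ΔP = %ΔQ / E = (7.8%)/(-2.79) ≈ -2.8%.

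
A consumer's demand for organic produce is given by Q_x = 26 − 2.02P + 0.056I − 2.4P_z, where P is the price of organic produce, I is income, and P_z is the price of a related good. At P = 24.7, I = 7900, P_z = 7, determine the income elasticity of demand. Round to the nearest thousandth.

1.101

Evaluating quantity at (P, I, P_z) gives Q_x = 26 − 2.02(24.7) + 0.056(7900) − 2.4(7) = 26 − 49.894 + 442.4 − 16.8 = 401.706.
∂Q_x/∂I = +0.056, so E_I = 0.056·(7900/401.706) ≈ 1.101.
E_I > 1: normal good (luxury).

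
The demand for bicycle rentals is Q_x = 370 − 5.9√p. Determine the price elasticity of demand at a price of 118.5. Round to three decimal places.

-0.105

At p = 118.5, Q_x = 305.774.
dQ_x/dp = −5.9/(2√p) = −5.9/(2·10.8858).
Point elasticity E = (dQ_x/dp)·(p/Q_x) = -0.271 × 118.5/305.774 ≈ -0.105.
|E| < 1, so demand is inelastic at this price.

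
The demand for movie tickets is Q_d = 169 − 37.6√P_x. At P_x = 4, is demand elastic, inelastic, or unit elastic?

At P_x = 4, Q_d = 93.8.
dQ_d/dP_x = −37.6/(2√P_x) = −37.6/(2·2).
Point elasticity E = (dQ_d/dP_x)·(P_x/Q_d) = -9.4 × 4/93.8 ≈ -0.401.
|E| ≈ 0.401 < 1, so demand is inelastic.

inelastic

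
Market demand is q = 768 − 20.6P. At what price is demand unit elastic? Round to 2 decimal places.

18.64

For linear demand q = a − bP, E = −bP/(a − bP). |E| = 1 ⇒ bP = a − bP ⇒ P = a/(2b).
P = 768/(2·20.6) ≈ 18.64.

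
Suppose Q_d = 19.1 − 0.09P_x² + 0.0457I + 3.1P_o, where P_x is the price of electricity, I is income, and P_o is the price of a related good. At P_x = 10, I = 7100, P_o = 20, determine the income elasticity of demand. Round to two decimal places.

Substituting, Q_d = 19.1 − 0.09(10)² + 0.0457(7100) + 3.1(20) = 19.1 − 9 + 324.47 + 62 = 396.57.
∂Q_d/∂I = +0.0457, so E_I = 0.0457·(7100/396.57) ≈ 0.82.
E_I ∈ (0,1): normal good (necessity).

0.82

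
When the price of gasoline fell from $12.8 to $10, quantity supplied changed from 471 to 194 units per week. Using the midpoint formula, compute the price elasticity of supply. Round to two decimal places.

3.39

%ΔQ = (194 − 471)/[(471 + 194)/2] = -277/332.5 ≈ -0.8331.
%ΔP = (10 − 12.8)/[(12.8 + 10)/2] = -2.8/11.4 ≈ -0.2456.
Arc elasticity E = %ΔQ/%ΔP ≈ -0.8331/-0.2456 ≈ 3.39.
|E| > 1: supply is elastic over this range.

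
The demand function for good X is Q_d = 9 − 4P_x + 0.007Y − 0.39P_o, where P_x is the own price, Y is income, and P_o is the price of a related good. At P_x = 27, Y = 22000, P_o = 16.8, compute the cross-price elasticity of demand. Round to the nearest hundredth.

-0.14

Q_d = 9 − 4(27) + 0.007(22000) − 0.39(16.8) = 9 − 108 + 154 − 6.552 = 48.448.
∂Q_d/∂P_o = −0.39, so E_xy = -0.39·(16.8/48.448) ≈ -0.14.
E_xy < 0: the goods are complements.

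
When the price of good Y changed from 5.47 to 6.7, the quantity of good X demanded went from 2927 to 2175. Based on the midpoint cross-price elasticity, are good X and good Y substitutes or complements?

%ΔQ_x = (2175 − 2927)/[(2927+2175)/2] = -752/2551 ≈ -0.2948.
%ΔP_y = (6.7 − 5.47)/[(5.47+6.7)/2] ≈ 0.2021.
E_xy = -0.2948/0.2021 ≈ -1.458.
E_xy < 0, so the goods are complements.

complements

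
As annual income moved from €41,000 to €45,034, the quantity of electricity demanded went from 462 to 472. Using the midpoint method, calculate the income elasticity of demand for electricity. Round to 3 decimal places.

0.228

%ΔQ = (472 − 462)/[(462+472)/2] = 10/467 ≈ 0.0214.
%ΔM = (45,034 − 41,000)/[(41,000+45,034)/2] = 4034/43017 ≈ 0.0938.
E_I = %ΔQ/%ΔM ≈ 0.228.
E_I ∈ (0,1): normal good (necessity).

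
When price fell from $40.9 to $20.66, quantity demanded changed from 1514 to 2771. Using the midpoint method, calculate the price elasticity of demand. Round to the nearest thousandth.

%Δq = (2771 − 1514)/[(1514 + 2771)/2] = 1257/2142.5 ≈ 0.5867.
%Δp = (20.66 − 40.9)/[(40.9 + 20.66)/2] = -20.24/30.78 ≈ -0.6576.
Arc elasticity E = %Δq/%Δp ≈ 0.5867/-0.6576 ≈ -0.892.
|E| < 1: demand is inelastic over this range.

-0.892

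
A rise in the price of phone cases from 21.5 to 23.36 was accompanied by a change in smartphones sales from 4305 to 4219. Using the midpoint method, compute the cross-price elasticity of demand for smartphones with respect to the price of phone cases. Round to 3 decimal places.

-0.243

%ΔQ_x = (4219 − 4305)/[(4305+4219)/2] = -86/4262 ≈ -0.0202.
%ΔP_y = (23.36 − 21.5)/[(21.5+23.36)/2] ≈ 0.0829.
E_xy = -0.0202/0.0829 ≈ -0.243.
E_xy < 0, so smartphones and phone cases are complements.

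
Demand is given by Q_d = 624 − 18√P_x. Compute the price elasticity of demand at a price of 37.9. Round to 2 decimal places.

-0.11

At P_x = 37.9, Q_d = 513.1866.
dQ_d/dP_x = −18/(2√P_x) = −18/(2·6.1563).
Point elasticity E = (dQ_d/dP_x)·(P_x/Q_d) = -1.4619 × 37.9/513.1866 ≈ -0.11.
|E| < 1, so demand is inelastic at this price.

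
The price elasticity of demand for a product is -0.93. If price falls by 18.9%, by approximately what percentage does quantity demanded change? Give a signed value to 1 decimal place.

%ΔQ ≈ E × %ΔP = (-0.93) × (-18.9%) ≈ 17.6%.

17.6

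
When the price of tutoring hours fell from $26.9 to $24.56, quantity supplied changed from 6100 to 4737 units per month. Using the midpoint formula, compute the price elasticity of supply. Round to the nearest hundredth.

2.77

%Δq = (4737 − 6100)/[(6100 + 4737)/2] = -1363/5418.5 ≈ -0.2515.
%ΔP = (24.56 − 26.9)/[(26.9 + 24.56)/2] = -2.34/25.73 ≈ -0.0909.
Arc elasticity E = %Δq/%ΔP ≈ -0.2515/-0.0909 ≈ 2.77.
|E| > 1: supply is elastic over this range.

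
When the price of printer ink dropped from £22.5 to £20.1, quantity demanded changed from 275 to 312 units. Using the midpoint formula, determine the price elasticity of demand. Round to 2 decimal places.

%Δq = (312 − 275)/[(275 + 312)/2] = 37/293.5 ≈ 0.1261.
%Δp = (20.1 − 22.5)/[(22.5 + 20.1)/2] = -2.4/21.3 ≈ -0.1127.
Arc elasticity E = %Δq/%Δp ≈ 0.1261/-0.1127 ≈ -1.12.
|E| > 1: demand is elastic over this range.

-1.12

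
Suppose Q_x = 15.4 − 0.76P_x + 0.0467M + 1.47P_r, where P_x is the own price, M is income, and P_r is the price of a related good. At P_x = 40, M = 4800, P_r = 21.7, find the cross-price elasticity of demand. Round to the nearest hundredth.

0.13

At the given point, Q_x = 15.4 − 0.76(40) + 0.0467(4800) + 1.47(21.7) = 15.4 − 30.4 + 224.16 + 31.899 = 241.059.
∂Q_x/∂P_r = +1.47, so E_xy = 1.47·(21.7/241.059) ≈ 0.13.
E_xy > 0: the goods are substitutes.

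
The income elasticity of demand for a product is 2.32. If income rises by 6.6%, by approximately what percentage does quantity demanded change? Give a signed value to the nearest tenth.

%ΔQ ≈ E × %ΔI = (2.32) × (6.6%) ≈ 15.3%.

15.3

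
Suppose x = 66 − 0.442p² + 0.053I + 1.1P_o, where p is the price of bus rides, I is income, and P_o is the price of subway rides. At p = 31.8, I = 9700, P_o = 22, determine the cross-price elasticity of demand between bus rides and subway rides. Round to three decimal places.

At the given point, x = 66 − 0.442(31.8)² + 0.053(9700) + 1.1(22) = 66 − 446.9681 + 514.1 + 24.2 = 157.3319.
∂x/∂P_o = +1.1, so E_xy = 1.1·(22/157.3319) ≈ 0.154.
E_xy > 0: the goods are substitutes.

0.154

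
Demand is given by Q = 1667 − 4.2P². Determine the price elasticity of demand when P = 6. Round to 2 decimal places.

At P = 6, Q = 1515.8.
dQ/dP = −2·4.2·P = −50.4.
Point elasticity E = (dQ/dP)·(P/Q) = -50.4 × 6/1515.8 ≈ -0.20.
|E| < 1, so demand is inelastic at this price.

-0.20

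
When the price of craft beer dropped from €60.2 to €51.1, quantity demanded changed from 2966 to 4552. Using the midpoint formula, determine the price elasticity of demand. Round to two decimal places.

-2.58

%ΔQ = (4552 − 2966)/[(2966 + 4552)/2] = 1586/3759 ≈ 0.4219.
%Δp = (51.1 − 60.2)/[(60.2 + 51.1)/2] = -9.1/55.65 ≈ -0.1635.
Arc elasticity E = %ΔQ/%Δp ≈ 0.4219/-0.1635 ≈ -2.58.
|E| > 1: demand is elastic over this range.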